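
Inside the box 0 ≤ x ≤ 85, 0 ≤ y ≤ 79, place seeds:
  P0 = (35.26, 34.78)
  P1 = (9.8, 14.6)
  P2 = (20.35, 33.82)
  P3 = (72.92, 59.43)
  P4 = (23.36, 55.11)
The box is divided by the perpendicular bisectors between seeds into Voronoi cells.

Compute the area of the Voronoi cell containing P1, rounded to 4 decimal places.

Area of P1's cell: 819.4922

1. box [0,85]×[0,79]: [(0, 0) (85, 0) (85, 79) (0, 79)]
2. ⊥bis P1·P0 via (22.53,24.69): [(0, 53.1149) (0, 0) (42.0997, 0)]  |A|=1118.0596
3. ⊥bis P1·P2 via (15.075,24.21): [(28.9448, 16.5967) (0, 32.4848) (0, 0) (42.0997, 0)]  |A|=819.4922
4. ⊥bis P1·P3 via (41.36,37.015): [(28.9448, 16.5967) (0, 32.4848) (0, 0) (42.0997, 0)]  |A|=819.4922
5. ⊥bis P1·P4 via (16.58,34.855): [(28.9448, 16.5967) (0, 32.4848) (0, 0) (42.0997, 0)]  |A|=819.4922
6. canonical 4-gon: [(28.9448, 16.5967) (0, 32.4848) (0, 0) (42.0997, 0)]
7. shoelace: 819.4922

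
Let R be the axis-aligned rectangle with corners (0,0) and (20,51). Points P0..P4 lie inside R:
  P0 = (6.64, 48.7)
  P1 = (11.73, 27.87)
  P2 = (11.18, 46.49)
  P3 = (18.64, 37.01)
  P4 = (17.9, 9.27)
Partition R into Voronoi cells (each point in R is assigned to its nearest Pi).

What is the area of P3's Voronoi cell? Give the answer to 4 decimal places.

Area of P3's cell: 93.1645

1. box [0,20]×[0,51]: [(0, 0) (20, 0) (20, 51) (0, 51)]
2. ⊥bis P3·P0 via (12.64,42.855): [(0, 29.8798) (0, 0) (20, 0) (20, 50.4102)]  |A|=802.8998
3. ⊥bis P3·P1 via (15.185,32.44): [(7.8766, 37.9653) (20, 28.7998) (20, 50.4102)]  |A|=130.9958
4. ⊥bis P3·P2 via (14.91,41.75): [(9.0108, 37.1078) (20, 28.7998) (20, 45.7554)]  |A|=93.1645
5. ⊥bis P3·P4 via (18.27,23.14): [(9.0108, 37.1078) (20, 28.7998) (20, 45.7554)]  |A|=93.1645
6. canonical 3-gon: [(9.0108, 37.1078) (20, 28.7998) (20, 45.7554)]
7. shoelace: 93.1645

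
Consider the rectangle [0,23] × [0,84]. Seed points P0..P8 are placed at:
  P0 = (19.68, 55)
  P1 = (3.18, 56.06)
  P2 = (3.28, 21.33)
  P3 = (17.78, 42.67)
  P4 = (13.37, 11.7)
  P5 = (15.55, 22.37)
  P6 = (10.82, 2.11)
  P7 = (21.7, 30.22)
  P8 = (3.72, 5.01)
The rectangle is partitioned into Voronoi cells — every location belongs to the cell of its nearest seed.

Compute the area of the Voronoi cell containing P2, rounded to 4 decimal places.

1. box [0,23]×[0,84]: [(0, 0) (23, 0) (23, 84) (0, 84)]
2. ⊥bis P2·P0 via (11.48,38.165): [(0, 43.7567) (0, 0) (23, 0) (23, 32.5538)]  |A|=877.5709
3. ⊥bis P2·P1 via (3.23,38.695): [(10.3498, 38.7155) (0, 38.6857) (0, 0) (23, 0) (23, 32.5538)]  |A|=851.3291
4. ⊥bis P2·P3 via (10.53,32): [(0.6876, 38.6877) (0, 38.6857) (0, 0) (23, 0) (23, 23.5269)]  |A|=720.6796
5. ⊥bis P2·P4 via (8.325,16.515): [(18.1576, 26.8173) (0.6876, 38.6877) (0, 38.6857) (0, 7.7923)]  |A|=284.5725
6. ⊥bis P2·P5 via (9.415,21.85): [(9.7414, 17.9991) (8.434, 33.4242) (0.6876, 38.6877) (0, 38.6857) (0, 7.7923)]  |A|=213.8977
7. ⊥bis P2·P6 via (7.05,11.72): [(1.7727, 9.6497) (9.7414, 17.9991) (8.434, 33.4242) (0.6876, 38.6877) (0, 38.6857) (0, 8.9543)]  |A|=212.8678
8. ⊥bis P2·P7 via (12.49,25.775): [(1.7727, 9.6497) (9.7414, 17.9991) (8.434, 33.4242) (0.6876, 38.6877) (0, 38.6857) (0, 8.9543)]  |A|=212.8678
9. ⊥bis P2·P8 via (3.5,13.17): [(5.1756, 13.2152) (9.7414, 17.9991) (8.434, 33.4242) (0.6876, 38.6877) (0, 38.6857) (0, 13.0756)]  |A|=200.2255
10. canonical 6-gon: [(5.1756, 13.2152) (9.7414, 17.9991) (8.434, 33.4242) (0.6876, 38.6877) (0, 38.6857) (0, 13.0756)]
11. shoelace: 200.2255

Area of P2's cell: 200.2255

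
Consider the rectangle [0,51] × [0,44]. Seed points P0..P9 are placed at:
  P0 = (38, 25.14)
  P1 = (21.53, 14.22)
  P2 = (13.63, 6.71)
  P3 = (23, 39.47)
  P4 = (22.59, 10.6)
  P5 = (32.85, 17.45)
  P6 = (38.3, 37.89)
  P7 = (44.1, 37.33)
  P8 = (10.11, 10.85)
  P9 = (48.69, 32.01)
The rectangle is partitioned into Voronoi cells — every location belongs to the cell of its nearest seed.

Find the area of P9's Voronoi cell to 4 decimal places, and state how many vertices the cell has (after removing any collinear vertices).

Area of P9's cell: 99.8632 (3 vertices)

1. box [0,51]×[0,44]: [(0, 0) (51, 0) (51, 44) (0, 44)]
2. ⊥bis P9·P0 via (43.345,28.575): [(51, 16.6635) (51, 44) (33.432, 44)]  |A|=240.1235
3. ⊥bis P9·P1 via (35.11,23.115): [(51, 16.6635) (51, 44) (33.432, 44)]  |A|=240.1235
4. ⊥bis P9·P2 via (31.16,19.36): [(51, 16.6635) (51, 44) (33.432, 44)]  |A|=240.1235
5. ⊥bis P9·P3 via (35.845,35.74): [(36.7461, 38.8431) (51, 16.6635) (51, 44) (38.2436, 44)]  |A|=227.7172
6. ⊥bis P9·P4 via (35.64,21.305): [(36.7461, 38.8431) (51, 16.6635) (51, 44) (38.2436, 44)]  |A|=227.7172
7. ⊥bis P9·P5 via (40.77,24.73): [(36.7461, 38.8431) (51, 16.6635) (51, 44) (38.2436, 44)]  |A|=227.7172
8. ⊥bis P9·P6 via (43.495,34.95): [(41.5063, 31.436) (51, 16.6635) (51, 44) (48.6167, 44)]  |A|=144.7338
9. ⊥bis P9·P7 via (46.395,34.67): [(41.9131, 30.8031) (51, 16.6635) (51, 38.6431)]  |A|=99.8632
10. ⊥bis P9·P8 via (29.4,21.43): [(41.9131, 30.8031) (51, 16.6635) (51, 38.6431)]  |A|=99.8632
11. canonical 3-gon: [(41.9131, 30.8031) (51, 16.6635) (51, 38.6431)]
12. shoelace: 99.8632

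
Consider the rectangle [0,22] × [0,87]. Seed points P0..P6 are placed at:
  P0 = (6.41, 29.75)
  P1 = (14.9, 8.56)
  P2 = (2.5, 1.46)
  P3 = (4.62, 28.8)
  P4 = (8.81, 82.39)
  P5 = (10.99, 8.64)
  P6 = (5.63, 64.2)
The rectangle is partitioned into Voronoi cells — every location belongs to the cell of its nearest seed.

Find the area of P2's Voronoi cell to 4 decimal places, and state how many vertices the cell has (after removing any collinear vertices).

Area of P2's cell: 71.7438 (3 vertices)

1. box [0,22]×[0,87]: [(0, 0) (22, 0) (22, 87) (0, 87)]
2. ⊥bis P2·P0 via (4.455,15.605): [(0, 16.2207) (0, 0) (22, 0) (22, 13.1801)]  |A|=323.4089
3. ⊥bis P2·P1 via (8.7,5.01): [(2.477, 15.8784) (0, 16.2207) (0, 0) (11.5686, 0)]  |A|=111.9347
4. ⊥bis P2·P3 via (3.56,15.13): [(2.8751, 15.1831) (0, 15.406) (0, 0) (11.5686, 0)]  |A|=109.9707
5. ⊥bis P2·P4 via (5.655,41.925): [(2.8751, 15.1831) (0, 15.406) (0, 0) (11.5686, 0)]  |A|=109.9707
6. ⊥bis P2·P5 via (6.745,5.05): [(0, 13.0256) (0, 0) (11.0158, 0)]  |A|=71.7438
7. ⊥bis P2·P6 via (4.065,32.83): [(0, 13.0256) (0, 0) (11.0158, 0)]  |A|=71.7438
8. canonical 3-gon: [(0, 13.0256) (0, 0) (11.0158, 0)]
9. shoelace: 71.7438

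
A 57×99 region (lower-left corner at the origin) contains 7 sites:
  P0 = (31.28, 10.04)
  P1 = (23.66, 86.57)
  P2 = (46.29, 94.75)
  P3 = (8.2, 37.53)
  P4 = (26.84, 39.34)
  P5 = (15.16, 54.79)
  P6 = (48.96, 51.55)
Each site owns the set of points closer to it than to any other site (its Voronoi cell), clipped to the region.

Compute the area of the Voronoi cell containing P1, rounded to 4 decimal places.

Area of P1's cell: 1031.6450

1. box [0,57]×[0,99]: [(0, 0) (57, 0) (57, 99) (0, 99)]
2. ⊥bis P1·P0 via (27.47,48.305): [(0, 45.5698) (57, 51.2453) (57, 99) (0, 99)]  |A|=2883.7693
3. ⊥bis P1·P2 via (34.975,90.66): [(0, 45.5698) (49.4923, 50.4977) (31.9604, 99) (0, 99)]  |A|=2097.2666
4. ⊥bis P1·P3 via (15.93,62.05): [(0, 67.072) (49.096, 51.5943) (31.9604, 99) (0, 99)]  |A|=1541.3194
5. ⊥bis P1·P4 via (25.25,62.955): [(0, 67.072) (15.2047, 62.2786) (44.5204, 64.2525) (31.9604, 99) (0, 99)]  |A|=1351.2624
6. ⊥bis P1·P5 via (19.41,70.68): [(0, 75.8715) (43.6584, 64.1944) (44.5204, 64.2525) (31.9604, 99) (0, 99)]  |A|=1076.4182
7. ⊥bis P1·P6 via (36.31,69.06): [(0, 75.8715) (33.3803, 66.9435) (41.4424, 72.7679) (31.9604, 99) (0, 99)]  |A|=1031.645
8. canonical 5-gon: [(0, 75.8715) (33.3803, 66.9435) (41.4424, 72.7679) (31.9604, 99) (0, 99)]
9. shoelace: 1031.645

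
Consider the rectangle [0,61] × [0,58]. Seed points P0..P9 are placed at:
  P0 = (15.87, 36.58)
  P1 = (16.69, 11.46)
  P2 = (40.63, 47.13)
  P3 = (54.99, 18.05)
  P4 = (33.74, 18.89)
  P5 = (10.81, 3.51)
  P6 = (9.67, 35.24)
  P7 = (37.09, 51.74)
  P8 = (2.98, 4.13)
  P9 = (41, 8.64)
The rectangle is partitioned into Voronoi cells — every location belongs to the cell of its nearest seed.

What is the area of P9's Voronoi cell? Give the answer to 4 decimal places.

Area of P9's cell: 328.8714

1. box [0,61]×[0,58]: [(0, 0) (61, 0) (61, 58) (0, 58)]
2. ⊥bis P9·P0 via (28.435,22.61): [(3.2968, 0) (61, 0) (61, 51.8999)]  |A|=1497.3942
3. ⊥bis P9·P1 via (28.845,10.05): [(30.5195, 24.4848) (27.6792, 0) (61, 0) (61, 51.8999)]  |A|=1198.8948
4. ⊥bis P9·P2 via (40.815,27.885): [(34.2295, 27.8217) (30.5195, 24.4848) (27.6792, 0) (61, 0) (61, 28.079)]  |A|=880.0467
5. ⊥bis P9·P3 via (47.995,13.345): [(38.2318, 27.8602) (34.2295, 27.8217) (30.5195, 24.4848) (27.6792, 0) (56.9712, 0)]  |A|=504.2695
6. ⊥bis P9·P4 via (37.37,13.765): [(44.3751, 18.7267) (28.5514, 7.5188) (27.6792, 0) (56.9712, 0)]  |A|=328.8714
7. ⊥bis P9·P5 via (25.905,6.075): [(44.3751, 18.7267) (28.5514, 7.5188) (27.6792, 0) (56.9712, 0)]  |A|=328.8714
8. ⊥bis P9·P6 via (25.335,21.94): [(44.3751, 18.7267) (28.5514, 7.5188) (27.6792, 0) (56.9712, 0)]  |A|=328.8714
9. ⊥bis P9·P7 via (39.045,30.19): [(44.3751, 18.7267) (28.5514, 7.5188) (27.6792, 0) (56.9712, 0)]  |A|=328.8714
10. ⊥bis P9·P8 via (21.99,6.385): [(44.3751, 18.7267) (28.5514, 7.5188) (27.6792, 0) (56.9712, 0)]  |A|=328.8714
11. canonical 4-gon: [(44.3751, 18.7267) (28.5514, 7.5188) (27.6792, 0) (56.9712, 0)]
12. shoelace: 328.8714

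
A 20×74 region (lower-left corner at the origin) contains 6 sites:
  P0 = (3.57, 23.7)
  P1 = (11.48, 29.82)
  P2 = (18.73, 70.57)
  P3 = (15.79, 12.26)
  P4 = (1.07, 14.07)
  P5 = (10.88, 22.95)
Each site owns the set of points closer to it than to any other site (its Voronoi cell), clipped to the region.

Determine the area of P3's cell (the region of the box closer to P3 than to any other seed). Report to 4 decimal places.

1. box [0,20]×[0,74]: [(0, 0) (20, 0) (20, 74) (0, 74)]
2. ⊥bis P3·P0 via (9.68,17.98): [(0, 7.64) (0, 0) (20, 0) (20, 29.0036)]  |A|=366.4364
3. ⊥bis P3·P1 via (13.635,21.04): [(12.2194, 20.6926) (0, 7.64) (0, 0) (20, 0) (20, 22.6023)]  |A|=341.5331
4. ⊥bis P3·P2 via (17.26,41.415): [(12.2194, 20.6926) (0, 7.64) (0, 0) (20, 0) (20, 22.6023)]  |A|=341.5331
5. ⊥bis P3·P4 via (8.43,13.165): [(12.2194, 20.6926) (8.9226, 17.1709) (6.8112, 0) (20, 0) (20, 22.6023)]  |A|=248.9715
6. ⊥bis P3·P5 via (13.335,17.605): [(8.715, 15.483) (6.8112, 0) (20, 0) (20, 20.6663)]  |A|=218.7104
7. canonical 4-gon: [(8.715, 15.483) (6.8112, 0) (20, 0) (20, 20.6663)]
8. shoelace: 218.7104

Area of P3's cell: 218.7104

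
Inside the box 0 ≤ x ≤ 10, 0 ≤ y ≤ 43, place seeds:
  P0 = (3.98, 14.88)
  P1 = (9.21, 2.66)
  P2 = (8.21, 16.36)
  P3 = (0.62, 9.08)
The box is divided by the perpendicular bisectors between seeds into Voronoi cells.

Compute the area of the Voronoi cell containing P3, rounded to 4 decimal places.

1. box [0,10]×[0,43]: [(0, 0) (10, 0) (10, 43) (0, 43)]
2. ⊥bis P3·P0 via (2.3,11.98): [(0, 13.3124) (0, 0) (10, 0) (10, 7.5193)]  |A|=104.1586
3. ⊥bis P3·P1 via (4.915,5.87): [(7.3116, 9.0767) (0, 13.3124) (0, 0) (0.5279, 0)]  |A|=51.0634
4. ⊥bis P3·P2 via (4.415,12.72): [(7.3116, 9.0767) (0, 13.3124) (0, 0) (0.5279, 0)]  |A|=51.0634
5. canonical 4-gon: [(7.3116, 9.0767) (0, 13.3124) (0, 0) (0.5279, 0)]
6. shoelace: 51.0634

Area of P3's cell: 51.0634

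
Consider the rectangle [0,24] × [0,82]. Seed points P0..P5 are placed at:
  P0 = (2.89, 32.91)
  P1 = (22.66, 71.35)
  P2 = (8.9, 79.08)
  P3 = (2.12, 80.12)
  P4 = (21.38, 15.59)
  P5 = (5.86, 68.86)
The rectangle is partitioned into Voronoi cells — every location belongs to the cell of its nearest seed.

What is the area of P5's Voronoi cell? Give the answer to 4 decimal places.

1. box [0,24]×[0,82]: [(0, 0) (24, 0) (24, 82) (0, 82)]
2. ⊥bis P5·P0 via (4.375,50.885): [(0, 51.2464) (24, 49.2637) (24, 82) (0, 82)]  |A|=761.8785
3. ⊥bis P5·P1 via (14.26,70.105): [(0, 51.2464) (17.2665, 49.82) (12.497, 82) (0, 82)]  |A|=466.5804
4. ⊥bis P5·P2 via (7.38,73.97): [(0, 76.1652) (0, 51.2464) (17.2665, 49.82) (13.978, 72.0074)]  |A|=363.3622
5. ⊥bis P5·P3 via (3.99,74.49): [(4.7657, 74.7476) (0, 73.1647) (0, 51.2464) (17.2665, 49.82) (13.978, 72.0074)]  |A|=356.2125
6. ⊥bis P5·P4 via (13.62,42.225): [(4.7657, 74.7476) (0, 73.1647) (0, 51.2464) (17.2665, 49.82) (13.978, 72.0074)]  |A|=356.2125
7. canonical 5-gon: [(4.7657, 74.7476) (0, 73.1647) (0, 51.2464) (17.2665, 49.82) (13.978, 72.0074)]
8. shoelace: 356.2125

Area of P5's cell: 356.2125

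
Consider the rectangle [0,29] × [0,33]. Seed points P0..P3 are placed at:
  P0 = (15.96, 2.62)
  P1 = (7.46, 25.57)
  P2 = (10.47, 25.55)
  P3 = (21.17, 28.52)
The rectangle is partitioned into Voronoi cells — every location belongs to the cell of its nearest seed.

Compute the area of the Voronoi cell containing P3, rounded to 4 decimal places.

1. box [0,29]×[0,33]: [(0, 0) (29, 0) (29, 33) (0, 33)]
2. ⊥bis P3·P0 via (18.565,15.57): [(0, 19.3045) (29, 13.4709) (29, 33) (0, 33)]  |A|=481.7565
3. ⊥bis P3·P1 via (14.315,27.045): [(16.7035, 15.9445) (29, 13.4709) (29, 33) (13.0337, 33)]  |A|=256.2269
4. ⊥bis P3·P2 via (15.82,27.035): [(19.0282, 15.4768) (29, 13.4709) (29, 33) (14.1643, 33)]  |A|=227.3544
5. canonical 4-gon: [(19.0282, 15.4768) (29, 13.4709) (29, 33) (14.1643, 33)]
6. shoelace: 227.3544

Area of P3's cell: 227.3544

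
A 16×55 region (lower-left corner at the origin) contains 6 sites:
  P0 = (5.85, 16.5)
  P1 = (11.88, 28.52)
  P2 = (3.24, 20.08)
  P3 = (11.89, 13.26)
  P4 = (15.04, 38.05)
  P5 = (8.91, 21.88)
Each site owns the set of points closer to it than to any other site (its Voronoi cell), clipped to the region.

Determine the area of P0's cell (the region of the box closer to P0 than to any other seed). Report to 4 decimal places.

Area of P0's cell: 100.8950

1. box [0,16]×[0,55]: [(0, 0) (16, 0) (16, 55) (0, 55)]
2. ⊥bis P0·P1 via (8.865,22.51): [(0, 26.9573) (0, 0) (16, 0) (16, 18.9306)]  |A|=367.103
3. ⊥bis P0·P2 via (4.545,18.29): [(9.7348, 22.0736) (0, 14.9765) (0, 0) (16, 0) (16, 18.9306)]  |A|=308.7876
4. ⊥bis P0·P3 via (8.87,14.88): [(12.094, 20.8901) (9.7348, 22.0736) (0, 14.9765) (0, 0) (0.888, 0)]  |A|=113.9702
5. ⊥bis P0·P4 via (10.445,27.275): [(12.094, 20.8901) (9.7348, 22.0736) (0, 14.9765) (0, 0) (0.888, 0)]  |A|=113.9702
6. ⊥bis P0·P5 via (7.38,19.19): [(10.2932, 17.5331) (6.4809, 19.7014) (0, 14.9765) (0, 0) (0.888, 0)]  |A|=100.895
7. canonical 5-gon: [(10.2932, 17.5331) (6.4809, 19.7014) (0, 14.9765) (0, 0) (0.888, 0)]
8. shoelace: 100.895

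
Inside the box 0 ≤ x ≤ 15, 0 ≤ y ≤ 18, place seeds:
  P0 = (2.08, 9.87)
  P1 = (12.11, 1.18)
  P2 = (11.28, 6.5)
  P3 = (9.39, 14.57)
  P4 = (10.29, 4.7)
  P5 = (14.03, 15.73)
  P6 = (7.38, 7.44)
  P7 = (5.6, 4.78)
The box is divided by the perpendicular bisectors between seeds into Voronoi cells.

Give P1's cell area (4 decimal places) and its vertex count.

1. box [0,15]×[0,18]: [(0, 0) (15, 0) (15, 18) (0, 18)]
2. ⊥bis P1·P0 via (7.095,5.525): [(2.3081, 0) (15, 0) (15, 14.649)]  |A|=92.9613
3. ⊥bis P1·P2 via (11.695,3.84): [(4.688, 2.7468) (2.3081, 0) (15, 0) (15, 4.3556)]  |A|=39.8887
4. ⊥bis P1·P3 via (10.75,7.875): [(4.688, 2.7468) (2.3081, 0) (15, 0) (15, 4.3556)]  |A|=39.8887
5. ⊥bis P1·P4 via (11.2,2.94): [(13.479, 4.1183) (5.5138, 0) (15, 0) (15, 4.3556)]  |A|=22.8461
6. ⊥bis P1·P5 via (13.07,8.455): [(13.479, 4.1183) (5.5138, 0) (15, 0) (15, 4.3556)]  |A|=22.8461
7. ⊥bis P1·P6 via (9.745,4.31): [(13.479, 4.1183) (5.5138, 0) (15, 0) (15, 4.3556)]  |A|=22.8461
8. ⊥bis P1·P7 via (8.855,2.98): [(13.479, 4.1183) (7.8851, 1.226) (7.2071, 0) (15, 0) (15, 4.3556)]  |A|=21.8081
9. canonical 5-gon: [(13.479, 4.1183) (7.8851, 1.226) (7.2071, 0) (15, 0) (15, 4.3556)]
10. shoelace: 21.8081

Area of P1's cell: 21.8081 (5 vertices)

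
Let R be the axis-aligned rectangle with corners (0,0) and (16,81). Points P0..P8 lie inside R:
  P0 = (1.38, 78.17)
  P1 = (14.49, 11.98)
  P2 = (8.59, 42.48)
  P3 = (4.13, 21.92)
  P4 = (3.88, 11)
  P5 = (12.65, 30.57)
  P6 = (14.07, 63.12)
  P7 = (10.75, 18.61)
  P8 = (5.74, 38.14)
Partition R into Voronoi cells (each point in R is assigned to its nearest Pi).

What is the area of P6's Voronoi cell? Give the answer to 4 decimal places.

Area of P6's cell: 275.0840

1. box [0,16]×[0,81]: [(0, 0) (16, 0) (16, 81) (0, 81)]
2. ⊥bis P6·P0 via (7.725,70.645): [(0, 64.1314) (0, 0) (16, 0) (16, 77.6224)]  |A|=1134.03
3. ⊥bis P6·P1 via (14.28,37.55): [(0, 64.1314) (0, 37.4327) (16, 37.5641) (16, 77.6224)]  |A|=534.0553
4. ⊥bis P6·P2 via (11.33,52.8): [(0, 64.1314) (0, 55.8082) (16, 51.5601) (16, 77.6224)]  |A|=275.084
5. ⊥bis P6·P3 via (9.1,42.52): [(0, 64.1314) (0, 55.8082) (16, 51.5601) (16, 77.6224)]  |A|=275.084
6. ⊥bis P6·P4 via (8.975,37.06): [(0, 64.1314) (0, 55.8082) (16, 51.5601) (16, 77.6224)]  |A|=275.084
7. ⊥bis P6·P5 via (13.36,46.845): [(0, 64.1314) (0, 55.8082) (16, 51.5601) (16, 77.6224)]  |A|=275.084
8. ⊥bis P6·P7 via (12.41,40.865): [(0, 64.1314) (0, 55.8082) (16, 51.5601) (16, 77.6224)]  |A|=275.084
9. ⊥bis P6·P8 via (9.905,50.63): [(0, 64.1314) (0, 55.8082) (16, 51.5601) (16, 77.6224)]  |A|=275.084
10. canonical 4-gon: [(0, 64.1314) (0, 55.8082) (16, 51.5601) (16, 77.6224)]
11. shoelace: 275.084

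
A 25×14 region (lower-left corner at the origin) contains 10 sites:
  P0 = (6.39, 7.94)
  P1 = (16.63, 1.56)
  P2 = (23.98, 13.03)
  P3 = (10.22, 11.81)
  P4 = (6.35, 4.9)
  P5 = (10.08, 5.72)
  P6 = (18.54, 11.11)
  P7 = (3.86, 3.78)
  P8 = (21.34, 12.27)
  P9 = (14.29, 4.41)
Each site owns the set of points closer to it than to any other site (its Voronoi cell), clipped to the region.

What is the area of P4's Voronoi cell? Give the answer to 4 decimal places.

1. box [0,25]×[0,14]: [(0, 0) (25, 0) (25, 14) (0, 14)]
2. ⊥bis P4·P0 via (6.37,6.42): [(0, 6.5038) (0, 0) (25, 0) (25, 6.1749)]  |A|=158.4836
3. ⊥bis P4·P1 via (11.49,3.23): [(12.5002, 6.3393) (0, 6.5038) (0, 0) (10.4406, 0)]  |A|=73.7427
4. ⊥bis P4·P2 via (15.165,8.965): [(12.5002, 6.3393) (0, 6.5038) (0, 0) (10.4406, 0)]  |A|=73.7427
5. ⊥bis P4·P3 via (8.285,8.355): [(12.4054, 6.0474) (11.8692, 6.3476) (0, 6.5038) (0, 0) (10.4406, 0)]  |A|=73.6502
6. ⊥bis P4·P5 via (8.215,5.31): [(7.9756, 6.3989) (0, 6.5038) (0, 0) (9.3823, 0)]  |A|=55.9542
7. ⊥bis P4·P6 via (12.445,8.005): [(7.9756, 6.3989) (0, 6.5038) (0, 0) (9.3823, 0)]  |A|=55.9542
8. ⊥bis P4·P7 via (5.105,4.34): [(7.9756, 6.3989) (4.1563, 6.4491) (7.0571, 0) (9.3823, 0)]  |A|=19.6821
9. ⊥bis P4·P8 via (13.845,8.585): [(7.9756, 6.3989) (4.1563, 6.4491) (7.0571, 0) (9.3823, 0)]  |A|=19.6821
10. ⊥bis P4·P9 via (10.32,4.655): [(7.9756, 6.3989) (4.1563, 6.4491) (7.0571, 0) (9.3823, 0)]  |A|=19.6821
11. canonical 4-gon: [(7.9756, 6.3989) (4.1563, 6.4491) (7.0571, 0) (9.3823, 0)]
12. shoelace: 19.6821

Area of P4's cell: 19.6821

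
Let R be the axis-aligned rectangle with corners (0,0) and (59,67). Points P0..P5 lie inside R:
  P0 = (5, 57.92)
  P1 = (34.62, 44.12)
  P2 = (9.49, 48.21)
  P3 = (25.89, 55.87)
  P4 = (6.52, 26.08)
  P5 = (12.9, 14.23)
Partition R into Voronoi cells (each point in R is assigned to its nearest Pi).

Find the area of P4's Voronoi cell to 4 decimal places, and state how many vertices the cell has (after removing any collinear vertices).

Area of P4's cell: 356.5221 (4 vertices)

1. box [0,59]×[0,67]: [(0, 0) (59, 0) (59, 67) (0, 67)]
2. ⊥bis P4·P0 via (5.76,42): [(0, 41.725) (0, 0) (59, 0) (59, 44.5416)]  |A|=2544.8657
3. ⊥bis P4·P1 via (20.57,35.1): [(15.8316, 42.4808) (0, 41.725) (0, 0) (43.104, 0)]  |A|=1245.8317
4. ⊥bis P4·P2 via (8.005,37.145): [(20.318, 35.4925) (0, 38.2193) (0, 0) (43.104, 0)]  |A|=1153.204
5. ⊥bis P4·P3 via (16.205,40.975): [(20.318, 35.4925) (0, 38.2193) (0, 0) (43.104, 0)]  |A|=1153.204
6. ⊥bis P4·P5 via (9.71,20.155): [(24.9106, 28.3389) (20.318, 35.4925) (0, 38.2193) (0, 14.9272)]  |A|=356.5221
7. canonical 4-gon: [(24.9106, 28.3389) (20.318, 35.4925) (0, 38.2193) (0, 14.9272)]
8. shoelace: 356.5221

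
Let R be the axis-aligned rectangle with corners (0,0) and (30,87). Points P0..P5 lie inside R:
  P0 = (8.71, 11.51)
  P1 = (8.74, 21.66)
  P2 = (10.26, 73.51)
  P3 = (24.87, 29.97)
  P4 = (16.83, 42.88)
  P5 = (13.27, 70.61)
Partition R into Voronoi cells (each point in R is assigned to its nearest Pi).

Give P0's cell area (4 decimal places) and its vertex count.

1. box [0,30]×[0,87]: [(0, 0) (30, 0) (30, 87) (0, 87)]
2. ⊥bis P0·P1 via (8.725,16.585): [(0, 16.6108) (0, 0) (30, 0) (30, 16.5221)]  |A|=496.9936
3. ⊥bis P0·P2 via (9.485,42.51): [(0, 16.6108) (0, 0) (30, 0) (30, 16.5221)]  |A|=496.9936
4. ⊥bis P0·P3 via (16.79,20.74): [(21.5798, 16.547) (0, 16.6108) (0, 0) (30, 0) (30, 9.1759)]  |A|=466.0651
5. ⊥bis P0·P4 via (12.77,27.195): [(21.5798, 16.547) (0, 16.6108) (0, 0) (30, 0) (30, 9.1759)]  |A|=466.0651
6. ⊥bis P0·P5 via (10.99,41.06): [(21.5798, 16.547) (0, 16.6108) (0, 0) (30, 0) (30, 9.1759)]  |A|=466.0651
7. canonical 5-gon: [(21.5798, 16.547) (0, 16.6108) (0, 0) (30, 0) (30, 9.1759)]
8. shoelace: 466.0651

Area of P0's cell: 466.0651 (5 vertices)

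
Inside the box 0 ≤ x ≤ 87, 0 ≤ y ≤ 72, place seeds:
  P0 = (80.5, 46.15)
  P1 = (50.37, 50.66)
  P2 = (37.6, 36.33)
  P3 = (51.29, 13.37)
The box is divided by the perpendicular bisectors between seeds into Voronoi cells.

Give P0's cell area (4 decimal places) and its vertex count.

1. box [0,87]×[0,72]: [(0, 0) (87, 0) (87, 72) (0, 72)]
2. ⊥bis P0·P1 via (65.435,48.405): [(58.1895, 0) (87, 0) (87, 72) (68.9668, 72)]  |A|=1686.3724
3. ⊥bis P0·P2 via (59.05,41.24): [(62.2621, 27.2076) (68.49, 0) (87, 0) (87, 72) (68.9668, 72)]  |A|=1546.2463
4. ⊥bis P0·P3 via (65.895,29.76): [(63.0267, 32.3159) (87, 10.9535) (87, 72) (68.9668, 72)]  |A|=1089.5581
5. canonical 4-gon: [(63.0267, 32.3159) (87, 10.9535) (87, 72) (68.9668, 72)]
6. shoelace: 1089.5581

Area of P0's cell: 1089.5581 (4 vertices)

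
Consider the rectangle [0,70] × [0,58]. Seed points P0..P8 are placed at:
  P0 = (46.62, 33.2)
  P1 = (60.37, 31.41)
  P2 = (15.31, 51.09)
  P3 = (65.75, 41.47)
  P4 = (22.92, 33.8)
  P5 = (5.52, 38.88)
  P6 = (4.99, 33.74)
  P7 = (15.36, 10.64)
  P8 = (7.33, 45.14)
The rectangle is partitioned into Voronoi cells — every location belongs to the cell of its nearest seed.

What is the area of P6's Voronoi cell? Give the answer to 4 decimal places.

1. box [0,70]×[0,58]: [(0, 0) (70, 0) (70, 58) (0, 58)]
2. ⊥bis P6·P0 via (25.805,33.47): [(0, 0) (25.3708, 0) (26.1232, 58) (0, 58)]  |A|=1493.327
3. ⊥bis P6·P1 via (32.68,32.575): [(0, 0) (25.3708, 0) (26.1232, 58) (0, 58)]  |A|=1493.327
4. ⊥bis P6·P2 via (10.15,42.415): [(0, 48.4523) (0, 0) (25.3708, 0) (25.8003, 33.106)]  |A|=1045.0059
5. ⊥bis P6·P3 via (35.37,37.605): [(0, 48.4523) (0, 0) (25.3708, 0) (25.8003, 33.106)]  |A|=1045.0059
6. ⊥bis P6·P4 via (13.955,33.77): [(13.9336, 40.1645) (0, 48.4523) (0, 0) (14.068, 0)]  |A|=620.0748
7. ⊥bis P6·P5 via (5.255,36.31): [(13.9495, 35.4135) (0, 36.8519) (0, 0) (14.068, 0)]  |A|=506.1311
8. ⊥bis P6·P7 via (10.175,22.19): [(13.988, 23.9017) (13.9495, 35.4135) (0, 36.8519) (0, 17.6223)]  |A|=214.7559
9. ⊥bis P6·P8 via (6.16,39.44): [(13.988, 23.9017) (13.9495, 35.4135) (0, 36.8519) (0, 17.6223)]  |A|=214.7559
10. canonical 4-gon: [(13.988, 23.9017) (13.9495, 35.4135) (0, 36.8519) (0, 17.6223)]
11. shoelace: 214.7559

Area of P6's cell: 214.7559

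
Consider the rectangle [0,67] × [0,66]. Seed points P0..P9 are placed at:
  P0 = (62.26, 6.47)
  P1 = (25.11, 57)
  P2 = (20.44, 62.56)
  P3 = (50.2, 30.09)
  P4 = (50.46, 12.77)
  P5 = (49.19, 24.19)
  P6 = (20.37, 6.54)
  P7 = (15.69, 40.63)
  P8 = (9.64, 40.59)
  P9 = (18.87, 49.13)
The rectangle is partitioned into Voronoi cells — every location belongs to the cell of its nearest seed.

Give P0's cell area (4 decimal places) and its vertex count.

1. box [0,67]×[0,66]: [(0, 0) (67, 0) (67, 66) (0, 66)]
2. ⊥bis P0·P1 via (43.685,31.735): [(0.5203, 0) (67, 0) (67, 48.8763)]  |A|=1624.6431
3. ⊥bis P0·P2 via (41.35,34.515): [(0.5203, 0) (67, 0) (67, 48.8763)]  |A|=1624.6431
4. ⊥bis P0·P3 via (56.23,18.28): [(20.4279, 0) (67, 0) (67, 23.779)]  |A|=553.7191
5. ⊥bis P0·P4 via (56.36,9.62): [(62.765, 21.6167) (51.2239, 0) (67, 0) (67, 23.779)]  |A|=220.8654
6. ⊥bis P0·P5 via (55.725,15.33): [(61.8014, 19.8119) (51.2239, 0) (67, 0) (67, 23.6463)]  |A|=217.7405
7. ⊥bis P0·P6 via (41.315,6.505): [(61.8014, 19.8119) (51.2239, 0) (67, 0) (67, 23.6463)]  |A|=217.7405
8. ⊥bis P0·P7 via (38.975,23.55): [(61.8014, 19.8119) (51.2239, 0) (67, 0) (67, 23.6463)]  |A|=217.7405
9. ⊥bis P0·P8 via (35.95,23.53): [(61.8014, 19.8119) (51.2239, 0) (67, 0) (67, 23.6463)]  |A|=217.7405
10. ⊥bis P0·P9 via (40.565,27.8): [(61.8014, 19.8119) (51.2239, 0) (67, 0) (67, 23.6463)]  |A|=217.7405
11. canonical 4-gon: [(61.8014, 19.8119) (51.2239, 0) (67, 0) (67, 23.6463)]
12. shoelace: 217.7405

Area of P0's cell: 217.7405 (4 vertices)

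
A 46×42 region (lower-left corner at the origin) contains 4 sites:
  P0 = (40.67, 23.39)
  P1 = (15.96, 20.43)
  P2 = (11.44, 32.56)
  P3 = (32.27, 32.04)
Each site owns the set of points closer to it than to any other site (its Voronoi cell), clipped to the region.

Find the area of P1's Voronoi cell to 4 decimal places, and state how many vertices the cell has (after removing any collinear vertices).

1. box [0,46]×[0,42]: [(0, 0) (46, 0) (46, 42) (0, 42)]
2. ⊥bis P1·P0 via (28.315,21.91): [(0, 0) (30.9396, 0) (25.9084, 42) (0, 42)]  |A|=1193.8084
3. ⊥bis P1·P2 via (13.7,26.495): [(0, 21.39) (0, 0) (30.9396, 0) (27.1647, 31.5124)]  |A|=778.0163
4. ⊥bis P1·P3 via (24.115,26.235): [(21.7853, 29.5078) (0, 21.39) (0, 0) (30.9396, 0) (28.5419, 20.016)]  |A|=745.714
5. canonical 5-gon: [(21.7853, 29.5078) (0, 21.39) (0, 0) (30.9396, 0) (28.5419, 20.016)]
6. shoelace: 745.714

Area of P1's cell: 745.7140 (5 vertices)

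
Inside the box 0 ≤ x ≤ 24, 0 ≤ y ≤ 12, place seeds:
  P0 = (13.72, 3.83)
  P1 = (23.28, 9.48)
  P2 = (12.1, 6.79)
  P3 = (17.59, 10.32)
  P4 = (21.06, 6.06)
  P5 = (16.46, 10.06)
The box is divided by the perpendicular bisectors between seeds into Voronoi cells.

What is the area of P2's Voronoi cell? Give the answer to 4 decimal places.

Area of P2's cell: 134.5069

1. box [0,24]×[0,12]: [(0, 0) (24, 0) (24, 12) (0, 12)]
2. ⊥bis P2·P0 via (12.91,5.31): [(0, 0) (3.2078, 0) (24, 11.3795) (24, 12) (0, 12)]  |A|=169.6972
3. ⊥bis P2·P1 via (17.69,8.135): [(0, 0) (3.2078, 0) (17.7344, 7.9504) (16.76, 12) (0, 12)]  |A|=153.0939
4. ⊥bis P2·P3 via (14.845,8.555): [(0, 0) (3.2078, 0) (15.8847, 6.938) (12.6299, 12) (0, 12)]  |A|=138.402
5. ⊥bis P2·P4 via (16.58,6.425): [(0, 0) (3.2078, 0) (15.8847, 6.938) (12.6299, 12) (0, 12)]  |A|=138.402
6. ⊥bis P2·P5 via (14.28,8.425): [(0, 0) (3.2078, 0) (15.5377, 6.7481) (11.5987, 12) (0, 12)]  |A|=134.5069
7. canonical 5-gon: [(0, 0) (3.2078, 0) (15.5377, 6.7481) (11.5987, 12) (0, 12)]
8. shoelace: 134.5069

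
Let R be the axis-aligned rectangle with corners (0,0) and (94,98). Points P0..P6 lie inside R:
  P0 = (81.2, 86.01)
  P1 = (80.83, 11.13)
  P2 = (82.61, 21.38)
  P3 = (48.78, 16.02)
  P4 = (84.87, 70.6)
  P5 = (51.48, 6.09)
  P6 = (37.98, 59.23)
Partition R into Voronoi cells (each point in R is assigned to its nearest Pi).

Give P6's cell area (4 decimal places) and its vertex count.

1. box [0,94]×[0,98]: [(0, 0) (94, 0) (94, 98) (0, 98)]
2. ⊥bis P6·P0 via (59.59,72.62): [(0, 0) (94, 0) (94, 17.086) (43.864, 98) (0, 98)]  |A|=7183.6494
3. ⊥bis P6·P1 via (59.405,35.18): [(0, 0) (19.9147, 0) (74.4718, 48.6023) (43.864, 98) (0, 98)]  |A|=5216.4618
4. ⊥bis P6·P2 via (60.295,40.305): [(0, 0) (19.9147, 0) (45.2672, 22.5853) (71.4575, 53.4671) (43.864, 98) (0, 98)]  |A|=5106.2139
5. ⊥bis P6·P3 via (43.38,37.625): [(0, 26.7825) (61.9607, 42.2691) (71.4575, 53.4671) (43.864, 98) (0, 98)]  |A|=3794.5908
6. ⊥bis P6·P4 via (61.425,64.915): [(0, 26.7825) (61.9607, 42.2691) (65.8144, 46.8131) (59.5352, 72.7084) (43.864, 98) (0, 98)]  |A|=3700.6345
7. ⊥bis P6·P5 via (44.73,32.66): [(0, 26.7825) (61.9607, 42.2691) (65.8144, 46.8131) (59.5352, 72.7084) (43.864, 98) (0, 98)]  |A|=3700.6345
8. canonical 6-gon: [(0, 26.7825) (61.9607, 42.2691) (65.8144, 46.8131) (59.5352, 72.7084) (43.864, 98) (0, 98)]
9. shoelace: 3700.6345

Area of P6's cell: 3700.6345 (6 vertices)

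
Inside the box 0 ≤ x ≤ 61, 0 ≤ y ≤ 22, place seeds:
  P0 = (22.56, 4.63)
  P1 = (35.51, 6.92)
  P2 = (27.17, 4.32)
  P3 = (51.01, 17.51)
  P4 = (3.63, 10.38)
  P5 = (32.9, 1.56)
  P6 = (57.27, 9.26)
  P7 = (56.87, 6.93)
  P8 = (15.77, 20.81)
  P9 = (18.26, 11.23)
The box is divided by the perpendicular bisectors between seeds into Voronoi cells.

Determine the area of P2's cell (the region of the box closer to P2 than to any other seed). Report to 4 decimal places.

Area of P2's cell: 67.3564

1. box [0,61]×[0,22]: [(0, 0) (61, 0) (61, 22) (0, 22)]
2. ⊥bis P2·P0 via (24.865,4.475): [(24.5641, 0) (61, 0) (61, 22) (26.0435, 22)]  |A|=785.317
3. ⊥bis P2·P1 via (31.34,5.62): [(24.5641, 0) (33.092, 0) (26.2335, 22) (26.0435, 22)]  |A|=95.8982
4. ⊥bis P2·P3 via (39.09,10.915): [(24.5641, 0) (33.092, 0) (26.2335, 22) (26.0435, 22)]  |A|=95.8982
5. ⊥bis P2·P4 via (15.4,7.35): [(24.5641, 0) (33.092, 0) (26.2335, 22) (26.0435, 22)]  |A|=95.8982
6. ⊥bis P2·P5 via (30.035,2.94): [(24.5641, 0) (28.6189, 0) (31.3345, 5.6378) (26.2335, 22) (26.0435, 22)]  |A|=83.2888
7. ⊥bis P2·P6 via (42.22,6.79): [(24.5641, 0) (28.6189, 0) (31.3345, 5.6378) (26.2335, 22) (26.0435, 22)]  |A|=83.2888
8. ⊥bis P2·P7 via (42.02,5.625): [(24.5641, 0) (28.6189, 0) (31.3345, 5.6378) (26.2335, 22) (26.0435, 22)]  |A|=83.2888
9. ⊥bis P2·P8 via (21.47,12.565): [(25.6011, 15.4209) (24.5641, 0) (28.6189, 0) (31.3345, 5.6378) (27.8088, 16.9472)]  |A|=75.884
10. ⊥bis P2·P9 via (22.715,7.775): [(25.3121, 11.1238) (24.5641, 0) (28.6189, 0) (31.3345, 5.6378) (28.3878, 15.0897)]  |A|=67.3564
11. canonical 5-gon: [(25.3121, 11.1238) (24.5641, 0) (28.6189, 0) (31.3345, 5.6378) (28.3878, 15.0897)]
12. shoelace: 67.3564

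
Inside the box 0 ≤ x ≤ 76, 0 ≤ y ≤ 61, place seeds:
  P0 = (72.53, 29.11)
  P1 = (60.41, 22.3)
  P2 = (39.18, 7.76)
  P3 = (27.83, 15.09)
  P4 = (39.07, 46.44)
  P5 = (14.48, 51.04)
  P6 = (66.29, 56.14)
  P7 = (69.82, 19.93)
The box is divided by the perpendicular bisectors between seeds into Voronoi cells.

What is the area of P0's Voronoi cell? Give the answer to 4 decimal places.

1. box [0,76]×[0,61]: [(0, 0) (76, 0) (76, 61) (0, 61)]
2. ⊥bis P0·P1 via (66.47,25.705): [(76, 8.7441) (76, 61) (46.6384, 61)]  |A|=767.158
3. ⊥bis P0·P2 via (55.855,18.435): [(76, 8.7441) (76, 61) (46.6384, 61)]  |A|=767.158
4. ⊥bis P0·P3 via (50.18,22.1): [(76, 8.7441) (76, 61) (46.6384, 61)]  |A|=767.158
5. ⊥bis P0·P4 via (55.8,37.775): [(57.6649, 41.3757) (76, 8.7441) (76, 61) (67.829, 61)]  |A|=559.2332
6. ⊥bis P0·P5 via (43.505,40.075): [(57.6649, 41.3757) (76, 8.7441) (76, 61) (67.829, 61)]  |A|=559.2332
7. ⊥bis P0·P6 via (69.41,42.625): [(58.3921, 40.0815) (76, 8.7441) (76, 44.1463)]  |A|=311.6788
8. ⊥bis P0·P7 via (71.175,24.52): [(58.3921, 40.0815) (66.3326, 25.9495) (76, 23.0956) (76, 44.1463)]  |A|=242.308
9. canonical 4-gon: [(58.3921, 40.0815) (66.3326, 25.9495) (76, 23.0956) (76, 44.1463)]
10. shoelace: 242.308

Area of P0's cell: 242.3080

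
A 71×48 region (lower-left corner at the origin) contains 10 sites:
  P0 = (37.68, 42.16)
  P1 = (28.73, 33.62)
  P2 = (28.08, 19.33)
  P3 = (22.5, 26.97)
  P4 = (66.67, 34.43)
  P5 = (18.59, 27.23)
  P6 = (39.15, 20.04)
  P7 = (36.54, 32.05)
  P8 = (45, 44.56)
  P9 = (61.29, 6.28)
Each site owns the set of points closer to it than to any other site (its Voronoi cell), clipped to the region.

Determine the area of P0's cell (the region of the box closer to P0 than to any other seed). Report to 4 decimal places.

1. box [0,71]×[0,48]: [(0, 0) (71, 0) (71, 48) (0, 48)]
2. ⊥bis P0·P1 via (33.205,37.89): [(69.3593, 0) (71, 0) (71, 48) (23.5581, 48)]  |A|=1177.9825
3. ⊥bis P0·P2 via (32.88,30.745): [(44.8091, 25.7288) (71, 14.7156) (71, 48) (23.5581, 48)]  |A|=964.168
4. ⊥bis P0·P3 via (30.09,34.565): [(44.8091, 25.7288) (71, 14.7156) (71, 48) (23.5581, 48)]  |A|=964.168
5. ⊥bis P0·P4 via (52.175,38.295): [(44.8091, 25.7288) (48.4195, 24.2107) (54.7628, 48) (23.5581, 48)]  |A|=395.2419
6. ⊥bis P0·P5 via (28.135,34.695): [(44.8091, 25.7288) (48.4195, 24.2107) (54.7628, 48) (23.5581, 48)]  |A|=395.2419
7. ⊥bis P0·P6 via (38.415,31.1): [(39.6083, 31.1793) (50.4701, 31.9011) (54.7628, 48) (23.5581, 48)]  |A|=348.3242
8. ⊥bis P0·P7 via (37.11,37.105): [(33.5735, 37.5038) (51.4272, 35.4906) (54.7628, 48) (23.5581, 48)]  |A|=278.7925
9. ⊥bis P0·P8 via (41.34,43.36): [(33.5735, 37.5038) (43.6319, 36.3696) (39.8187, 48) (23.5581, 48)]  |A|=141.6664
10. ⊥bis P0·P9 via (49.485,24.22): [(33.5735, 37.5038) (43.6319, 36.3696) (39.8187, 48) (23.5581, 48)]  |A|=141.6664
11. canonical 4-gon: [(33.5735, 37.5038) (43.6319, 36.3696) (39.8187, 48) (23.5581, 48)]
12. shoelace: 141.6664

Area of P0's cell: 141.6664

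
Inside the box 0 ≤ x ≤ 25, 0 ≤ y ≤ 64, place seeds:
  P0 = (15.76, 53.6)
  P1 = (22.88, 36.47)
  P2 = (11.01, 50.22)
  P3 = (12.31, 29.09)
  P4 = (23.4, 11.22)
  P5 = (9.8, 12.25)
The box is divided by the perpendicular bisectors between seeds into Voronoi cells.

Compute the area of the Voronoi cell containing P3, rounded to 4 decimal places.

1. box [0,25]×[0,64]: [(0, 0) (25, 0) (25, 64) (0, 64)]
2. ⊥bis P3·P0 via (14.035,41.345): [(0, 43.3206) (0, 0) (25, 0) (25, 39.8016)]  |A|=1039.0266
3. ⊥bis P3·P1 via (17.595,32.78): [(11.3511, 41.7228) (0, 43.3206) (0, 0) (25, 0) (25, 22.1742)]  |A|=918.7297
4. ⊥bis P3·P2 via (11.66,39.655): [(12.7481, 39.7219) (0, 38.9376) (0, 0) (25, 0) (25, 22.1742)]  |A|=880.5529
5. ⊥bis P3·P4 via (17.855,20.155): [(23.8236, 23.8591) (12.7481, 39.7219) (0, 38.9376) (0, 9.0743)]  |A|=461.1802
6. ⊥bis P3·P5 via (11.055,20.67): [(17.2072, 19.753) (23.8236, 23.8591) (12.7481, 39.7219) (0, 38.9376) (0, 22.3177)]  |A|=347.2387
7. canonical 5-gon: [(17.2072, 19.753) (23.8236, 23.8591) (12.7481, 39.7219) (0, 38.9376) (0, 22.3177)]
8. shoelace: 347.2387

Area of P3's cell: 347.2387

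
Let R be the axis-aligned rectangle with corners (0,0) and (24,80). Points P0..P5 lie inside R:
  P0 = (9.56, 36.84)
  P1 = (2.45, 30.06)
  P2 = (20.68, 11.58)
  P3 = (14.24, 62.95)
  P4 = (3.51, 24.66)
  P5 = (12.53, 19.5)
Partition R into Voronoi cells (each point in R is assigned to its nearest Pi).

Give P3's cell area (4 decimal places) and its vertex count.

Area of P3's cell: 722.9502 (4 vertices)

1. box [0,24]×[0,80]: [(0, 0) (24, 0) (24, 80) (0, 80)]
2. ⊥bis P3·P0 via (11.9,49.895): [(0, 52.028) (24, 47.7262) (24, 80) (0, 80)]  |A|=722.9502
3. ⊥bis P3·P1 via (8.345,46.505): [(0, 52.028) (24, 47.7262) (24, 80) (0, 80)]  |A|=722.9502
4. ⊥bis P3·P2 via (17.46,37.265): [(0, 52.028) (24, 47.7262) (24, 80) (0, 80)]  |A|=722.9502
5. ⊥bis P3·P4 via (8.875,43.805): [(0, 52.028) (24, 47.7262) (24, 80) (0, 80)]  |A|=722.9502
6. ⊥bis P3·P5 via (13.385,41.225): [(0, 52.028) (24, 47.7262) (24, 80) (0, 80)]  |A|=722.9502
7. canonical 4-gon: [(0, 52.028) (24, 47.7262) (24, 80) (0, 80)]
8. shoelace: 722.9502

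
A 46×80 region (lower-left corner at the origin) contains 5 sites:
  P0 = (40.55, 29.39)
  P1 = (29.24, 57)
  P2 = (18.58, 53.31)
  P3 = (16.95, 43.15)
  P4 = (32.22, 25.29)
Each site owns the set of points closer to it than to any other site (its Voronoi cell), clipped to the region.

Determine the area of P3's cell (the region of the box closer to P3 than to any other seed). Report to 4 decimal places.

1. box [0,46]×[0,80]: [(0, 0) (46, 0) (46, 80) (0, 80)]
2. ⊥bis P3·P0 via (28.75,36.27): [(0, 0) (7.6027, 0) (46, 65.8558) (46, 80) (0, 80)]  |A|=2415.6599
3. ⊥bis P3·P1 via (23.095,50.075): [(0, 70.5687) (0, 0) (7.6027, 0) (32.1264, 42.0609)]  |A|=1293.4471
4. ⊥bis P3·P2 via (17.765,48.23): [(26.8094, 46.779) (0, 51.0801) (0, 0) (7.6027, 0) (32.1264, 42.0609)]  |A|=1032.2085
5. ⊥bis P3·P4 via (24.585,34.22): [(26.8094, 46.779) (0, 51.0801) (0, 13.2002) (30.5067, 39.283) (32.1264, 42.0609)]  |A|=681.5314
6. canonical 5-gon: [(26.8094, 46.779) (0, 51.0801) (0, 13.2002) (30.5067, 39.283) (32.1264, 42.0609)]
7. shoelace: 681.5314

Area of P3's cell: 681.5314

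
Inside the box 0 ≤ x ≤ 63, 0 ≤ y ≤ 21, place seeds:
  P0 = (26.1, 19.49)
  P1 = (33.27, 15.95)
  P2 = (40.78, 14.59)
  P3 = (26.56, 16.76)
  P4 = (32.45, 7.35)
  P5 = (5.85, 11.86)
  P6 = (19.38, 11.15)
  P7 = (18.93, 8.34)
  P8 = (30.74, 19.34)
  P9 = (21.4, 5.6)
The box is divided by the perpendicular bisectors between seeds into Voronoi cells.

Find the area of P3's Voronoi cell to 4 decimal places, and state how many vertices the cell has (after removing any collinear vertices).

1. box [0,63]×[0,21]: [(0, 0) (63, 0) (63, 21) (0, 21)]
2. ⊥bis P3·P0 via (26.33,18.125): [(0, 13.6884) (0, 0) (63, 0) (63, 21) (43.3925, 21)]  |A|=1164.3666
3. ⊥bis P3·P1 via (29.915,16.355): [(30.2075, 18.7784) (0, 13.6884) (0, 0) (27.9407, 0)]  |A|=469.0873
4. ⊥bis P3·P2 via (33.67,15.675): [(30.2075, 18.7784) (0, 13.6884) (0, 0) (27.9407, 0)]  |A|=469.0873
5. ⊥bis P3·P4 via (29.505,12.055): [(29.387, 11.9811) (30.2075, 18.7784) (0, 13.6884) (0, 0) (10.2457, 0)]  |A|=363.0838
6. ⊥bis P3·P5 via (16.205,14.31): [(18.3853, 5.0949) (29.387, 11.9811) (30.2075, 18.7784) (15.7251, 16.3381)]  |A|=119.2255
7. ⊥bis P3·P6 via (22.97,13.955): [(26.1133, 9.932) (29.387, 11.9811) (30.2075, 18.7784) (20.4818, 17.1396)]  |A|=49.9493
8. ⊥bis P3·P7 via (22.745,12.55): [(26.1133, 9.932) (29.387, 11.9811) (30.2075, 18.7784) (20.4818, 17.1396)]  |A|=49.9493
9. ⊥bis P3·P8 via (28.65,18.05): [(26.1133, 9.932) (29.387, 11.9811) (29.8792, 16.0585) (28.3895, 18.472) (20.4818, 17.1396)]  |A|=47.5272
10. ⊥bis P3·P9 via (23.98,11.18): [(25.7933, 10.3416) (26.3537, 10.0825) (29.387, 11.9811) (29.8792, 16.0585) (28.3895, 18.472) (20.4818, 17.1396)]  |A|=47.4539
11. canonical 6-gon: [(25.7933, 10.3416) (26.3537, 10.0825) (29.387, 11.9811) (29.8792, 16.0585) (28.3895, 18.472) (20.4818, 17.1396)]
12. shoelace: 47.4539

Area of P3's cell: 47.4539 (6 vertices)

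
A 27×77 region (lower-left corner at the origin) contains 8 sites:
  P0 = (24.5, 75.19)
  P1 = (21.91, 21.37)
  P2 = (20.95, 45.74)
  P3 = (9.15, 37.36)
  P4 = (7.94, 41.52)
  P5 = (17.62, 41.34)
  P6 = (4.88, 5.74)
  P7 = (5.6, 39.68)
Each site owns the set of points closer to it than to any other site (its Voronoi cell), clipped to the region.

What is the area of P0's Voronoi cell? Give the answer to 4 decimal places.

1. box [0,27]×[0,77]: [(0, 0) (27, 0) (27, 77) (0, 77)]
2. ⊥bis P0·P1 via (23.205,48.28): [(0, 49.3967) (27, 48.0974) (27, 77) (0, 77)]  |A|=762.83
3. ⊥bis P0·P2 via (22.725,60.465): [(0, 63.2043) (27, 59.9497) (27, 77) (0, 77)]  |A|=416.4207
4. ⊥bis P0·P3 via (16.825,56.275): [(0, 63.2043) (27, 59.9497) (27, 77) (0, 77)]  |A|=416.4207
5. ⊥bis P0·P4 via (16.22,58.355): [(0, 66.3325) (8.4252, 62.1887) (27, 59.9497) (27, 77) (0, 77)]  |A|=403.243
6. ⊥bis P0·P5 via (21.06,58.265): [(0, 66.3325) (8.4252, 62.1887) (27, 59.9497) (27, 77) (0, 77)]  |A|=403.243
7. ⊥bis P0·P6 via (14.69,40.465): [(0, 66.3325) (8.4252, 62.1887) (27, 59.9497) (27, 77) (0, 77)]  |A|=403.243
8. ⊥bis P0·P7 via (15.05,57.435): [(0, 66.3325) (8.4252, 62.1887) (27, 59.9497) (27, 77) (0, 77)]  |A|=403.243
9. canonical 5-gon: [(0, 66.3325) (8.4252, 62.1887) (27, 59.9497) (27, 77) (0, 77)]
10. shoelace: 403.243

Area of P0's cell: 403.2430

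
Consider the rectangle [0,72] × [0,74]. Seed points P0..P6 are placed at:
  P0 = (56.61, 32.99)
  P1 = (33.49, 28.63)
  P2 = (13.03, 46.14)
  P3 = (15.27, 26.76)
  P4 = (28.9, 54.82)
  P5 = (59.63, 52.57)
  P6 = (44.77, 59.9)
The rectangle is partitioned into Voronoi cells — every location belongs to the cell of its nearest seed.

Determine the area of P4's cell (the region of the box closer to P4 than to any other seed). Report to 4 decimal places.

Area of P4's cell: 630.2991

1. box [0,72]×[0,74]: [(0, 0) (72, 0) (72, 74) (0, 74)]
2. ⊥bis P4·P0 via (42.755,43.905): [(0, 0) (8.1665, 0) (66.4639, 74) (0, 74)]  |A|=2761.3267
3. ⊥bis P4·P1 via (31.195,41.725): [(0, 36.2578) (42.6142, 43.7263) (66.4639, 74) (0, 74)]  |A|=1810.2305
4. ⊥bis P4·P2 via (20.965,50.48): [(26.2295, 40.8548) (42.6142, 43.7263) (66.4639, 74) (8.1009, 74)]  |A|=1180.9992
5. ⊥bis P4·P3 via (22.085,40.79): [(26.2295, 40.8548) (42.6142, 43.7263) (66.4639, 74) (8.1009, 74)]  |A|=1180.9992
6. ⊥bis P4·P5 via (44.265,53.695): [(26.2295, 40.8548) (42.6142, 43.7263) (43.6295, 45.015) (45.7517, 74) (8.1009, 74)]  |A|=880.8276
7. ⊥bis P4·P6 via (36.835,57.36): [(26.2295, 40.8548) (41.2743, 43.4915) (31.5085, 74) (8.1009, 74)]  |A|=630.2991
8. canonical 4-gon: [(26.2295, 40.8548) (41.2743, 43.4915) (31.5085, 74) (8.1009, 74)]
9. shoelace: 630.2991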